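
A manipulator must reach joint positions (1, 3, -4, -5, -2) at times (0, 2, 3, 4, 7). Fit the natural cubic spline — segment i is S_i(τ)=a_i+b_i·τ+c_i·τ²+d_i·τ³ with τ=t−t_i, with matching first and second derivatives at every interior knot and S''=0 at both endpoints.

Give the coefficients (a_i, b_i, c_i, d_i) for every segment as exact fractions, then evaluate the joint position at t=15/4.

Δ: Δ0=1, Δ1=-7, Δ2=-1, Δ3=1
row 1: diag=6, rhs=-48; c'=1/6, d'=-8
row 2: denom=4−1·1/6=23/6; d'=(36−1·-8)/(23/6)=264/23
row 3: denom=8−1·6/23=178/23; d'=(12−1·264/23)/(178/23)=6/89
back: M3=6/89
back: M2=264/23−6/23·6/89=1020/89
back: M1=-8−1/6·1020/89=-882/89
M: M0=0, M1=-882/89, M2=1020/89, M3=6/89, M4=0
seg 0: a=1, c=M0/2=0, d=(M1−M0)/(6·2)=-147/178, b=Δ0−h0·(2M0+M1)/6=383/89
seg 1: a=3, c=M1/2=-441/89, d=(M2−M1)/(6·1)=317/89, b=Δ1−h1·(2M1+M2)/6=-499/89
seg 2: a=-4, c=M2/2=510/89, d=(M3−M2)/(6·1)=-169/89, b=Δ2−h2·(2M2+M3)/6=-430/89
seg 3: a=-5, c=M3/2=3/89, d=(M4−M3)/(6·3)=-1/267, b=Δ3−h3·(2M3+M4)/6=83/89
t_q=15/4 → seg 2, τ=3/4; S=-4+-430/89·τ+510/89·τ²+-169/89·τ³=-29627/5696

  seg 0: a=1 b=383/89 c=0 d=-147/178
  seg 1: a=3 b=-499/89 c=-441/89 d=317/89
  seg 2: a=-4 b=-430/89 c=510/89 d=-169/89
  seg 3: a=-5 b=83/89 c=3/89 d=-1/267
S(15/4) = -29627/5696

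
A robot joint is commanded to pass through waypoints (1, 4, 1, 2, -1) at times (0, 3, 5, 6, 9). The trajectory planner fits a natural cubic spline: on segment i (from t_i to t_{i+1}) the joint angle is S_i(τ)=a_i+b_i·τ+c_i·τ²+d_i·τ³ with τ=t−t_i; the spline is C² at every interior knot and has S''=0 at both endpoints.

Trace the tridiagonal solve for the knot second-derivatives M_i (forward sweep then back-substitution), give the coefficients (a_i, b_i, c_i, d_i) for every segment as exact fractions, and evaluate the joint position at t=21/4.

Δ: Δ0=1, Δ1=-3/2, Δ2=1, Δ3=-1
row 1: diag=10, rhs=-15; c'=1/5, d'=-3/2
row 2: denom=6−2·1/5=28/5; d'=(15−2·-3/2)/(28/5)=45/14
row 3: denom=8−1·5/28=219/28; d'=(-12−1·45/14)/(219/28)=-142/73
back: M3=-142/73
back: M2=45/14−5/28·-142/73=260/73
back: M1=-3/2−1/5·260/73=-323/146
M: M0=0, M1=-323/146, M2=260/73, M3=-142/73, M4=0
seg 0: a=1, c=M0/2=0, d=(M1−M0)/(6·3)=-323/2628, b=Δ0−h0·(2M0+M1)/6=615/292
seg 1: a=4, c=M1/2=-323/292, d=(M2−M1)/(6·2)=281/584, b=Δ1−h1·(2M1+M2)/6=-177/146
seg 2: a=1, c=M2/2=130/73, d=(M3−M2)/(6·1)=-67/73, b=Δ2−h2·(2M2+M3)/6=10/73
seg 3: a=2, c=M3/2=-71/73, d=(M4−M3)/(6·3)=71/657, b=Δ3−h3·(2M3+M4)/6=69/73
t_q=21/4 → seg 2, τ=1/4; S=1+10/73·τ+130/73·τ²+-67/73·τ³=5285/4672

  seg 0: a=1 b=615/292 c=0 d=-323/2628
  seg 1: a=4 b=-177/146 c=-323/292 d=281/584
  seg 2: a=1 b=10/73 c=130/73 d=-67/73
  seg 3: a=2 b=69/73 c=-71/73 d=71/657
S(21/4) = 5285/4672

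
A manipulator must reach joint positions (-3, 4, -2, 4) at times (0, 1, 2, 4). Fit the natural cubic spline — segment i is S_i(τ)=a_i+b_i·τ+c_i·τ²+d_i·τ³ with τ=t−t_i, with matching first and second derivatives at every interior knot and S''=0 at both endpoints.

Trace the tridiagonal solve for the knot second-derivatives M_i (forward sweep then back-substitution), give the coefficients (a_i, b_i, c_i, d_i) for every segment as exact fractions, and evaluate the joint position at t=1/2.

Δ: Δ0=7, Δ1=-6, Δ2=3
row 1: diag=4, rhs=-78; c'=1/4, d'=-39/2
row 2: denom=6−1·1/4=23/4; d'=(54−1·-39/2)/(23/4)=294/23
back: M2=294/23
back: M1=-39/2−1/4·294/23=-522/23
M: M0=0, M1=-522/23, M2=294/23, M3=0
seg 0: a=-3, c=M0/2=0, d=(M1−M0)/(6·1)=-87/23, b=Δ0−h0·(2M0+M1)/6=248/23
seg 1: a=4, c=M1/2=-261/23, d=(M2−M1)/(6·1)=136/23, b=Δ1−h1·(2M1+M2)/6=-13/23
seg 2: a=-2, c=M2/2=147/23, d=(M3−M2)/(6·2)=-49/46, b=Δ2−h2·(2M2+M3)/6=-127/23
t_q=1/2 → seg 0, τ=1/2; S=-3+248/23·τ+0·τ²+-87/23·τ³=353/184

  seg 0: a=-3 b=248/23 c=0 d=-87/23
  seg 1: a=4 b=-13/23 c=-261/23 d=136/23
  seg 2: a=-2 b=-127/23 c=147/23 d=-49/46
S(1/2) = 353/184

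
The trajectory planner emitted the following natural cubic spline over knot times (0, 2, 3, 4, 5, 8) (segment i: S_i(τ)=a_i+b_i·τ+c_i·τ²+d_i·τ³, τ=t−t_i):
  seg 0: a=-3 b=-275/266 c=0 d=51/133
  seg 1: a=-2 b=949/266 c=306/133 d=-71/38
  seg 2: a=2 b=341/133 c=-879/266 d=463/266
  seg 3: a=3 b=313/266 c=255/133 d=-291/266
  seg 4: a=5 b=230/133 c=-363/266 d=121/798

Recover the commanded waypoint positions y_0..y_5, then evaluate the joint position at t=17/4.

y_0 = S_0(0) = a_0 = -3
y_1 = S_1(0) = a_1 = -2
y_2 = S_2(0) = a_2 = 2
y_3 = S_3(0) = a_3 = 3
y_4 = S_4(0) = a_4 = 5
y_5 = S_4(3) = 2
t_q=17/4 is in segment 3 (τ=1/4); S_3(τ)=57829/17024

y_0=-3 y_1=-2 y_2=2 y_3=3 y_4=5 y_5=2
S(17/4) = 57829/17024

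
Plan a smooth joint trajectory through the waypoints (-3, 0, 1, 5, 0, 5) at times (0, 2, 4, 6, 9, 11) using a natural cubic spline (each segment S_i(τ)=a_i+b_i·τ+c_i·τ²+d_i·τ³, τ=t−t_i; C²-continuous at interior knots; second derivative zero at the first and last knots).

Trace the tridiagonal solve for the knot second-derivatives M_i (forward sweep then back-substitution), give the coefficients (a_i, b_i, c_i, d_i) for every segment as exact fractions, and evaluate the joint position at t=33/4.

Δ: Δ0=3/2, Δ1=1/2, Δ2=2, Δ3=-5/3, Δ4=5/2
row 1: diag=8, rhs=-6; c'=1/4, d'=-3/4
row 2: denom=8−2·1/4=15/2; d'=(9−2·-3/4)/(15/2)=7/5
row 3: denom=10−2·4/15=142/15; d'=(-22−2·7/5)/(142/15)=-186/71
row 4: denom=10−3·45/142=1285/142; d'=(25−3·-186/71)/(1285/142)=4666/1285
back: M4=4666/1285
back: M3=-186/71−45/142·4666/1285=-969/257
back: M2=7/5−4/15·-969/257=3091/1285
back: M1=-3/4−1/4·3091/1285=-3473/2570
M: M0=0, M1=-3473/2570, M2=3091/1285, M3=-969/257, M4=4666/1285, M5=0
seg 0: a=-3, c=M0/2=0, d=(M1−M0)/(6·2)=-3473/30840, b=Δ0−h0·(2M0+M1)/6=7519/3855
seg 1: a=0, c=M1/2=-3473/5140, d=(M2−M1)/(6·2)=1931/6168, b=Δ1−h1·(2M1+M2)/6=4619/7710
seg 2: a=1, c=M2/2=3091/2570, d=(M3−M2)/(6·2)=-1984/3855, b=Δ2−h2·(2M2+M3)/6=6373/3855
seg 3: a=5, c=M3/2=-969/514, d=(M4−M3)/(6·3)=9511/23130, b=Δ3−h3·(2M3+M4)/6=1111/3855
seg 4: a=0, c=M4/2=2333/1285, d=(M5−M4)/(6·2)=-2333/7710, b=Δ4−h4·(2M4+M5)/6=611/7710
t_q=33/4 → seg 3, τ=9/4; S=5+1111/3855·τ+-969/514·τ²+9511/23130·τ³=129667/164480

  seg 0: a=-3 b=7519/3855 c=0 d=-3473/30840
  seg 1: a=0 b=4619/7710 c=-3473/5140 d=1931/6168
  seg 2: a=1 b=6373/3855 c=3091/2570 d=-1984/3855
  seg 3: a=5 b=1111/3855 c=-969/514 d=9511/23130
  seg 4: a=0 b=611/7710 c=2333/1285 d=-2333/7710
S(33/4) = 129667/164480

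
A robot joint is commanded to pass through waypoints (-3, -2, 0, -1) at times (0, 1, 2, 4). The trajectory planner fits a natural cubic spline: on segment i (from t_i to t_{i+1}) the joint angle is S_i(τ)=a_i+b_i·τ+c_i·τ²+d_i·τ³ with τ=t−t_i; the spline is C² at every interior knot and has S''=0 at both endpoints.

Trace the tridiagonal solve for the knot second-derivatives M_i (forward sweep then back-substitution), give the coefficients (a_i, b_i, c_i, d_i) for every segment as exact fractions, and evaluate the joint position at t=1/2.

  seg 0: a=-3 b=29/46 c=0 d=17/46
  seg 1: a=-2 b=40/23 c=51/46 d=-39/46
  seg 2: a=0 b=65/46 c=-33/23 d=11/46
S(1/2) = -971/368

Δ: Δ0=1, Δ1=2, Δ2=-1/2
row 1: diag=4, rhs=6; c'=1/4, d'=3/2
row 2: denom=6−1·1/4=23/4; d'=(-15−1·3/2)/(23/4)=-66/23
back: M2=-66/23
back: M1=3/2−1/4·-66/23=51/23
M: M0=0, M1=51/23, M2=-66/23, M3=0
seg 0: a=-3, c=M0/2=0, d=(M1−M0)/(6·1)=17/46, b=Δ0−h0·(2M0+M1)/6=29/46
seg 1: a=-2, c=M1/2=51/46, d=(M2−M1)/(6·1)=-39/46, b=Δ1−h1·(2M1+M2)/6=40/23
seg 2: a=0, c=M2/2=-33/23, d=(M3−M2)/(6·2)=11/46, b=Δ2−h2·(2M2+M3)/6=65/46
t_q=1/2 → seg 0, τ=1/2; S=-3+29/46·τ+0·τ²+17/46·τ³=-971/368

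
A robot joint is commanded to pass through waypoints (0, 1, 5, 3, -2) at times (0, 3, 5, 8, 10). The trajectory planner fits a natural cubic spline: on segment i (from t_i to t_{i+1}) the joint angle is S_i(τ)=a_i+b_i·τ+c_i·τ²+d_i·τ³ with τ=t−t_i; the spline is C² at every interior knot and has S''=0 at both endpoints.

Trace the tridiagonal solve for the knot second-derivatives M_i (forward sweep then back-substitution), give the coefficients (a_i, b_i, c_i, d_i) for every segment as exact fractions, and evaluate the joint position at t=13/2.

  seg 0: a=0 b=-146/435 c=0 d=97/1305
  seg 1: a=1 b=727/435 c=97/145 d=-439/1740
  seg 2: a=5 b=574/435 c=-49/58 d=53/870
  seg 3: a=3 b=-1831/870 c=-43/145 d=43/870
S(13/2) = 12259/2320

Δ: Δ0=1/3, Δ1=2, Δ2=-2/3, Δ3=-5/2
row 1: diag=10, rhs=10; c'=1/5, d'=1
row 2: denom=10−2·1/5=48/5; d'=(-16−2·1)/(48/5)=-15/8
row 3: denom=10−3·5/16=145/16; d'=(-11−3·-15/8)/(145/16)=-86/145
back: M3=-86/145
back: M2=-15/8−5/16·-86/145=-49/29
back: M1=1−1/5·-49/29=194/145
M: M0=0, M1=194/145, M2=-49/29, M3=-86/145, M4=0
seg 0: a=0, c=M0/2=0, d=(M1−M0)/(6·3)=97/1305, b=Δ0−h0·(2M0+M1)/6=-146/435
seg 1: a=1, c=M1/2=97/145, d=(M2−M1)/(6·2)=-439/1740, b=Δ1−h1·(2M1+M2)/6=727/435
seg 2: a=5, c=M2/2=-49/58, d=(M3−M2)/(6·3)=53/870, b=Δ2−h2·(2M2+M3)/6=574/435
seg 3: a=3, c=M3/2=-43/145, d=(M4−M3)/(6·2)=43/870, b=Δ3−h3·(2M3+M4)/6=-1831/870
t_q=13/2 → seg 2, τ=3/2; S=5+574/435·τ+-49/58·τ²+53/870·τ³=12259/2320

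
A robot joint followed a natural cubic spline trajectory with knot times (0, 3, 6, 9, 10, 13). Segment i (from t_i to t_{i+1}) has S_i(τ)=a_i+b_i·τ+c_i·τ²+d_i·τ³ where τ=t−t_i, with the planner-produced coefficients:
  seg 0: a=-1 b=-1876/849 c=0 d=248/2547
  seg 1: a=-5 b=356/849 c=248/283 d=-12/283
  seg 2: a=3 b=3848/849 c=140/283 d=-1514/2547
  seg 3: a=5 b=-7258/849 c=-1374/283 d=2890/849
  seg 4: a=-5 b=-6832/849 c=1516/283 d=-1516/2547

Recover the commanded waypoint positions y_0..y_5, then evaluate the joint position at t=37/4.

y_0 = S_0(0) = a_0 = -1
y_1 = S_1(0) = a_1 = -5
y_2 = S_2(0) = a_2 = 3
y_3 = S_3(0) = a_3 = 5
y_4 = S_4(0) = a_4 = -5
y_5 = S_4(3) = 3
t_q=37/4 is in segment 3 (τ=1/4); S_3(τ)=23659/9056

y_0=-1 y_1=-5 y_2=3 y_3=5 y_4=-5 y_5=3
S(37/4) = 23659/9056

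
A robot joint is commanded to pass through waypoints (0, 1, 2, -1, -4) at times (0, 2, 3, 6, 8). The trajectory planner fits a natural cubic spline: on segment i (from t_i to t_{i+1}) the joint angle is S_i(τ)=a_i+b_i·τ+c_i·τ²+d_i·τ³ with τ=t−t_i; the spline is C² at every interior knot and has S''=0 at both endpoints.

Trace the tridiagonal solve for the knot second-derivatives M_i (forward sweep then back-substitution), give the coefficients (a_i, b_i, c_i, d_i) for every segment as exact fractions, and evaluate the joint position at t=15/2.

Δ: Δ0=1/2, Δ1=1, Δ2=-1, Δ3=-3/2
row 1: diag=6, rhs=3; c'=1/6, d'=1/2
row 2: denom=8−1·1/6=47/6; d'=(-12−1·1/2)/(47/6)=-75/47
row 3: denom=10−3·18/47=416/47; d'=(-3−3·-75/47)/(416/47)=21/104
back: M3=21/104
back: M2=-75/47−18/47·21/104=-87/52
back: M1=1/2−1/6·-87/52=81/104
M: M0=0, M1=81/104, M2=-87/52, M3=21/104, M4=0
seg 0: a=0, c=M0/2=0, d=(M1−M0)/(6·2)=27/416, b=Δ0−h0·(2M0+M1)/6=25/104
seg 1: a=1, c=M1/2=81/208, d=(M2−M1)/(6·1)=-85/208, b=Δ1−h1·(2M1+M2)/6=53/52
seg 2: a=2, c=M2/2=-87/104, d=(M3−M2)/(6·3)=5/48, b=Δ2−h2·(2M2+M3)/6=119/208
seg 3: a=-1, c=M3/2=21/208, d=(M4−M3)/(6·2)=-7/416, b=Δ3−h3·(2M3+M4)/6=-85/52
t_q=15/2 → seg 3, τ=3/2; S=-1+-85/52·τ+21/208·τ²+-7/416·τ³=-10921/3328

  seg 0: a=0 b=25/104 c=0 d=27/416
  seg 1: a=1 b=53/52 c=81/208 d=-85/208
  seg 2: a=2 b=119/208 c=-87/104 d=5/48
  seg 3: a=-1 b=-85/52 c=21/208 d=-7/416
S(15/2) = -10921/3328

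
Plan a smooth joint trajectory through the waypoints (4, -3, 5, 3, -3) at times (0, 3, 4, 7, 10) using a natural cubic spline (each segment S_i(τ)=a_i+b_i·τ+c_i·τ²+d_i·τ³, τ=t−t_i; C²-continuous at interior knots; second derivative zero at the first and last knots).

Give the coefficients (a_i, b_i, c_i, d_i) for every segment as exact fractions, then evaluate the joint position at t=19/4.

Δ: Δ0=-7/3, Δ1=8, Δ2=-2/3, Δ3=-2
row 1: diag=8, rhs=62; c'=1/8, d'=31/4
row 2: denom=8−1·1/8=63/8; d'=(-52−1·31/4)/(63/8)=-478/63
row 3: denom=12−3·8/21=76/7; d'=(-8−3·-478/63)/(76/7)=155/114
back: M3=155/114
back: M2=-478/63−8/21·155/114=-154/19
back: M1=31/4−1/8·-154/19=333/38
M: M0=0, M1=333/38, M2=-154/19, M3=155/114, M4=0
seg 0: a=4, c=M0/2=0, d=(M1−M0)/(6·3)=37/76, b=Δ0−h0·(2M0+M1)/6=-1531/228
seg 1: a=-3, c=M1/2=333/76, d=(M2−M1)/(6·1)=-641/228, b=Δ1−h1·(2M1+M2)/6=733/114
seg 2: a=5, c=M2/2=-77/19, d=(M3−M2)/(6·3)=1079/2052, b=Δ2−h2·(2M2+M3)/6=1541/228
seg 3: a=3, c=M3/2=155/228, d=(M4−M3)/(6·3)=-155/2052, b=Δ3−h3·(2M3+M4)/6=-383/114
t_q=19/4 → seg 2, τ=3/4; S=5+1541/228·τ+-77/19·τ²+1079/2052·τ³=38967/4864

  seg 0: a=4 b=-1531/228 c=0 d=37/76
  seg 1: a=-3 b=733/114 c=333/76 d=-641/228
  seg 2: a=5 b=1541/228 c=-77/19 d=1079/2052
  seg 3: a=3 b=-383/114 c=155/228 d=-155/2052
S(19/4) = 38967/4864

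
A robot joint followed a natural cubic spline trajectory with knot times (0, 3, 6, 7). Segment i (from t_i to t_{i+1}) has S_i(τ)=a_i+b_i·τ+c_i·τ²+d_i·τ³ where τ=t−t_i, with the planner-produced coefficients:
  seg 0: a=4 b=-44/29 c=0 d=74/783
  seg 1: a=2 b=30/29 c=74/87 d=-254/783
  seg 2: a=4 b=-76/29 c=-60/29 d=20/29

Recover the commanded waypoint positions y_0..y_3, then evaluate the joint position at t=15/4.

y_0=4 y_1=2 y_2=4 y_3=0
S(15/4) = 2893/928

y_0 = S_0(0) = a_0 = 4
y_1 = S_1(0) = a_1 = 2
y_2 = S_2(0) = a_2 = 4
y_3 = S_2(1) = 0
t_q=15/4 is in segment 1 (τ=3/4); S_1(τ)=2893/928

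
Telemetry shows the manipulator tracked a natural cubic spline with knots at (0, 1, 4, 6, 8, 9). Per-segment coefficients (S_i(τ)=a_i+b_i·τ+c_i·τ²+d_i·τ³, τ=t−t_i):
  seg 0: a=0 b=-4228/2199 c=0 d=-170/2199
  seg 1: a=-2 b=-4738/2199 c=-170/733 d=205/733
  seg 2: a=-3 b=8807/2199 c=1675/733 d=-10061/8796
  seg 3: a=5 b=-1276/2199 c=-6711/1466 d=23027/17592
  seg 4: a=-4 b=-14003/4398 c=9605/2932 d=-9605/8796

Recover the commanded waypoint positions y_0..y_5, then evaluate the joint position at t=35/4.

y_0=0 y_1=-2 y_2=-3 y_3=5 y_4=-4 y_5=-5
S(35/4) = -939353/187648

y_0 = S_0(0) = a_0 = 0
y_1 = S_1(0) = a_1 = -2
y_2 = S_2(0) = a_2 = -3
y_3 = S_3(0) = a_3 = 5
y_4 = S_4(0) = a_4 = -4
y_5 = S_4(1) = -5
t_q=35/4 is in segment 4 (τ=3/4); S_4(τ)=-939353/187648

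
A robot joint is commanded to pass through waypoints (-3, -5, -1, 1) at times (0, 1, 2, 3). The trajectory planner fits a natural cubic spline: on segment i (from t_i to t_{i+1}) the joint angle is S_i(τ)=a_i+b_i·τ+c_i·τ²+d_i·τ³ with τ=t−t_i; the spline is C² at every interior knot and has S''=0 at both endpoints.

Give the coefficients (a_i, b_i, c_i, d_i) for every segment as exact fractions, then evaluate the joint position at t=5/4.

  seg 0: a=-3 b=-56/15 c=0 d=26/15
  seg 1: a=-5 b=22/15 c=26/5 d=-8/3
  seg 2: a=-1 b=58/15 c=-14/5 d=14/15
S(5/4) = -87/20

Δ: Δ0=-2, Δ1=4, Δ2=2
row 1: diag=4, rhs=36; c'=1/4, d'=9
row 2: denom=4−1·1/4=15/4; d'=(-12−1·9)/(15/4)=-28/5
back: M2=-28/5
back: M1=9−1/4·-28/5=52/5
M: M0=0, M1=52/5, M2=-28/5, M3=0
seg 0: a=-3, c=M0/2=0, d=(M1−M0)/(6·1)=26/15, b=Δ0−h0·(2M0+M1)/6=-56/15
seg 1: a=-5, c=M1/2=26/5, d=(M2−M1)/(6·1)=-8/3, b=Δ1−h1·(2M1+M2)/6=22/15
seg 2: a=-1, c=M2/2=-14/5, d=(M3−M2)/(6·1)=14/15, b=Δ2−h2·(2M2+M3)/6=58/15
t_q=5/4 → seg 1, τ=1/4; S=-5+22/15·τ+26/5·τ²+-8/3·τ³=-87/20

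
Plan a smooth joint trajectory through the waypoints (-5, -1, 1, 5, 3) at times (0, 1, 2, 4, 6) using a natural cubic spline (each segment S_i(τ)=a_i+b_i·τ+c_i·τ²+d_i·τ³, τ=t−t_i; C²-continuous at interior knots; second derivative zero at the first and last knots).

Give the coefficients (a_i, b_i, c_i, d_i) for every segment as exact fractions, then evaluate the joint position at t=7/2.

  seg 0: a=-5 b=383/84 c=0 d=-47/84
  seg 1: a=-1 b=121/42 c=-47/28 d=67/84
  seg 2: a=1 b=23/12 c=5/7 d=-113/336
  seg 3: a=5 b=31/42 c=-73/56 d=73/336
S(7/2) = 3895/896

Δ: Δ0=4, Δ1=2, Δ2=2, Δ3=-1
row 1: diag=4, rhs=-12; c'=1/4, d'=-3
row 2: denom=6−1·1/4=23/4; d'=(0−1·-3)/(23/4)=12/23
row 3: denom=8−2·8/23=168/23; d'=(-18−2·12/23)/(168/23)=-73/28
back: M3=-73/28
back: M2=12/23−8/23·-73/28=10/7
back: M1=-3−1/4·10/7=-47/14
M: M0=0, M1=-47/14, M2=10/7, M3=-73/28, M4=0
seg 0: a=-5, c=M0/2=0, d=(M1−M0)/(6·1)=-47/84, b=Δ0−h0·(2M0+M1)/6=383/84
seg 1: a=-1, c=M1/2=-47/28, d=(M2−M1)/(6·1)=67/84, b=Δ1−h1·(2M1+M2)/6=121/42
seg 2: a=1, c=M2/2=5/7, d=(M3−M2)/(6·2)=-113/336, b=Δ2−h2·(2M2+M3)/6=23/12
seg 3: a=5, c=M3/2=-73/56, d=(M4−M3)/(6·2)=73/336, b=Δ3−h3·(2M3+M4)/6=31/42
t_q=7/2 → seg 2, τ=3/2; S=1+23/12·τ+5/7·τ²+-113/336·τ³=3895/896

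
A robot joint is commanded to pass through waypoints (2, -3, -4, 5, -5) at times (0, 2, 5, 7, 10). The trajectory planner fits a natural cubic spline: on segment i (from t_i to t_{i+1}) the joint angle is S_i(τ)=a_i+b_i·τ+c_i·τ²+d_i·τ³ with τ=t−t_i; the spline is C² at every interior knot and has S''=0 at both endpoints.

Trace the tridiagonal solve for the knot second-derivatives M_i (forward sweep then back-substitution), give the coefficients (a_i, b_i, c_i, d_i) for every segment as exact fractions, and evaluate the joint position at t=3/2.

Δ: Δ0=-5/2, Δ1=-1/3, Δ2=9/2, Δ3=-10/3
row 1: diag=10, rhs=13; c'=3/10, d'=13/10
row 2: denom=10−3·3/10=91/10; d'=(29−3·13/10)/(91/10)=251/91
row 3: denom=10−2·20/91=870/91; d'=(-47−2·251/91)/(870/91)=-1593/290
back: M3=-1593/290
back: M2=251/91−20/91·-1593/290=115/29
back: M1=13/10−3/10·115/29=16/145
M: M0=0, M1=16/145, M2=115/29, M3=-1593/290, M4=0
seg 0: a=2, c=M0/2=0, d=(M1−M0)/(6·2)=4/435, b=Δ0−h0·(2M0+M1)/6=-2207/870
seg 1: a=-3, c=M1/2=8/145, d=(M2−M1)/(6·3)=559/2610, b=Δ1−h1·(2M1+M2)/6=-2111/870
seg 2: a=-4, c=M2/2=115/58, d=(M3−M2)/(6·2)=-2743/3480, b=Δ2−h2·(2M2+M3)/6=1604/435
seg 3: a=5, c=M3/2=-1593/580, d=(M4−M3)/(6·3)=177/580, b=Δ3−h3·(2M3+M4)/6=1879/870
t_q=3/2 → seg 0, τ=3/2; S=2+-2207/870·τ+0·τ²+4/435·τ³=-1029/580

  seg 0: a=2 b=-2207/870 c=0 d=4/435
  seg 1: a=-3 b=-2111/870 c=8/145 d=559/2610
  seg 2: a=-4 b=1604/435 c=115/58 d=-2743/3480
  seg 3: a=5 b=1879/870 c=-1593/580 d=177/580
S(3/2) = -1029/580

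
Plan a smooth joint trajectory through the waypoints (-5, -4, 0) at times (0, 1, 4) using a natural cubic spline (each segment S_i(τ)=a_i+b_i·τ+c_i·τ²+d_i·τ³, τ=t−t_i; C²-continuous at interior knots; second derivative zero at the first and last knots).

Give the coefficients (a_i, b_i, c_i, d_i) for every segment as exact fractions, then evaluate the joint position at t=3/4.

  seg 0: a=-5 b=23/24 c=0 d=1/24
  seg 1: a=-4 b=13/12 c=1/8 d=-1/72
S(3/4) = -2183/512

Δ: Δ0=1, Δ1=4/3
row 1: diag=8, rhs=2; c'=3/8, d'=1/4
back: M1=1/4
M: M0=0, M1=1/4, M2=0
seg 0: a=-5, c=M0/2=0, d=(M1−M0)/(6·1)=1/24, b=Δ0−h0·(2M0+M1)/6=23/24
seg 1: a=-4, c=M1/2=1/8, d=(M2−M1)/(6·3)=-1/72, b=Δ1−h1·(2M1+M2)/6=13/12
t_q=3/4 → seg 0, τ=3/4; S=-5+23/24·τ+0·τ²+1/24·τ³=-2183/512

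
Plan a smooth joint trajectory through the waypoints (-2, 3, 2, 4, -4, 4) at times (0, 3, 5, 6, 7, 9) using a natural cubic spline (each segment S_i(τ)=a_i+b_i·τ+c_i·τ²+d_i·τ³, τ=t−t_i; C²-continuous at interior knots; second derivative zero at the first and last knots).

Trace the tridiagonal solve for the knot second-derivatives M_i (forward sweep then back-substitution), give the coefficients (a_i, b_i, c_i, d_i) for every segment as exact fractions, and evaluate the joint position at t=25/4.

  seg 0: a=-2 b=11045/3684 c=0 d=-545/3684
  seg 1: a=3 b=-1835/1842 c=-1635/1228 d=5819/7368
  seg 2: a=2 b=2906/921 c=1046/307 d=-4202/921
  seg 3: a=4 b=-3424/921 c=-3156/307 d=5524/921
  seg 4: a=-4 b=-5788/921 c=2368/307 d=-1184/921
S(25/4) = 12387/4912

Δ: Δ0=5/3, Δ1=-1/2, Δ2=2, Δ3=-8, Δ4=4
row 1: diag=10, rhs=-13; c'=1/5, d'=-13/10
row 2: denom=6−2·1/5=28/5; d'=(15−2·-13/10)/(28/5)=22/7
row 3: denom=4−1·5/28=107/28; d'=(-60−1·22/7)/(107/28)=-1768/107
row 4: denom=6−1·28/107=614/107; d'=(72−1·-1768/107)/(614/107)=4736/307
back: M4=4736/307
back: M3=-1768/107−28/107·4736/307=-6312/307
back: M2=22/7−5/28·-6312/307=2092/307
back: M1=-13/10−1/5·2092/307=-1635/614
M: M0=0, M1=-1635/614, M2=2092/307, M3=-6312/307, M4=4736/307, M5=0
seg 0: a=-2, c=M0/2=0, d=(M1−M0)/(6·3)=-545/3684, b=Δ0−h0·(2M0+M1)/6=11045/3684
seg 1: a=3, c=M1/2=-1635/1228, d=(M2−M1)/(6·2)=5819/7368, b=Δ1−h1·(2M1+M2)/6=-1835/1842
seg 2: a=2, c=M2/2=1046/307, d=(M3−M2)/(6·1)=-4202/921, b=Δ2−h2·(2M2+M3)/6=2906/921
seg 3: a=4, c=M3/2=-3156/307, d=(M4−M3)/(6·1)=5524/921, b=Δ3−h3·(2M3+M4)/6=-3424/921
seg 4: a=-4, c=M4/2=2368/307, d=(M5−M4)/(6·2)=-1184/921, b=Δ4−h4·(2M4+M5)/6=-5788/921
t_q=25/4 → seg 3, τ=1/4; S=4+-3424/921·τ+-3156/307·τ²+5524/921·τ³=12387/4912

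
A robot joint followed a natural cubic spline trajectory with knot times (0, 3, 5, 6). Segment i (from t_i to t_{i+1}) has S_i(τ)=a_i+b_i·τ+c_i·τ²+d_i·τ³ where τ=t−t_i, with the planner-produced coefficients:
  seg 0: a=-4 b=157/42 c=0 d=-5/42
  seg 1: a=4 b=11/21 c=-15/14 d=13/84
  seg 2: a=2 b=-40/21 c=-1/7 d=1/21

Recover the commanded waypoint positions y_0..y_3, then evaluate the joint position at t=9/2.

y_0=-4 y_1=4 y_2=2 y_3=0
S(9/2) = 649/224

y_0 = S_0(0) = a_0 = -4
y_1 = S_1(0) = a_1 = 4
y_2 = S_2(0) = a_2 = 2
y_3 = S_2(1) = 0
t_q=9/2 is in segment 1 (τ=3/2); S_1(τ)=649/224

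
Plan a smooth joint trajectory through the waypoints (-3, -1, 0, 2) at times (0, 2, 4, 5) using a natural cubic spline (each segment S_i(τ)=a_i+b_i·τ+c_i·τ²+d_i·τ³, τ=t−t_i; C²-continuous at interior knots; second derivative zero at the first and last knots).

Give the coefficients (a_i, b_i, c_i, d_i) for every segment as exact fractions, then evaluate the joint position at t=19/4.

Δ: Δ0=1, Δ1=1/2, Δ2=2
row 1: diag=8, rhs=-3; c'=1/4, d'=-3/8
row 2: denom=6−2·1/4=11/2; d'=(9−2·-3/8)/(11/2)=39/22
back: M2=39/22
back: M1=-3/8−1/4·39/22=-9/11
M: M0=0, M1=-9/11, M2=39/22, M3=0
seg 0: a=-3, c=M0/2=0, d=(M1−M0)/(6·2)=-3/44, b=Δ0−h0·(2M0+M1)/6=14/11
seg 1: a=-1, c=M1/2=-9/22, d=(M2−M1)/(6·2)=19/88, b=Δ1−h1·(2M1+M2)/6=5/11
seg 2: a=0, c=M2/2=39/44, d=(M3−M2)/(6·1)=-13/44, b=Δ2−h2·(2M2+M3)/6=31/22
t_q=19/4 → seg 2, τ=3/4; S=0+31/22·τ+39/44·τ²+-13/44·τ³=4029/2816

  seg 0: a=-3 b=14/11 c=0 d=-3/44
  seg 1: a=-1 b=5/11 c=-9/22 d=19/88
  seg 2: a=0 b=31/22 c=39/44 d=-13/44
S(19/4) = 4029/2816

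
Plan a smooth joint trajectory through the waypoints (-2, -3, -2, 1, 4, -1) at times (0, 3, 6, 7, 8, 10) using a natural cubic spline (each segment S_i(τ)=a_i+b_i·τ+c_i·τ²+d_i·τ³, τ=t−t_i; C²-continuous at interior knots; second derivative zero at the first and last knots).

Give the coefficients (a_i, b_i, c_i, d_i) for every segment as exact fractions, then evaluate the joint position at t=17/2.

  seg 0: a=-2 b=-331/1286 c=0 d=-293/34722
  seg 1: a=-3 b=-312/643 c=-293/3858 d=4037/34722
  seg 2: a=-2 b=2827/1286 c=624/643 d=-217/1286
  seg 3: a=1 b=2336/643 c=597/1286 d=-1411/1286
  seg 4: a=4 b=1633/1286 c=-1818/643 d=303/643
S(17/2) = 20509/5144

Δ: Δ0=-1/3, Δ1=1/3, Δ2=3, Δ3=3, Δ4=-5/2
row 1: diag=12, rhs=4; c'=1/4, d'=1/3
row 2: denom=8−3·1/4=29/4; d'=(16−3·1/3)/(29/4)=60/29
row 3: denom=4−1·4/29=112/29; d'=(0−1·60/29)/(112/29)=-15/28
row 4: denom=6−1·29/112=643/112; d'=(-33−1·-15/28)/(643/112)=-3636/643
back: M4=-3636/643
back: M3=-15/28−29/112·-3636/643=597/643
back: M2=60/29−4/29·597/643=1248/643
back: M1=1/3−1/4·1248/643=-293/1929
M: M0=0, M1=-293/1929, M2=1248/643, M3=597/643, M4=-3636/643, M5=0
seg 0: a=-2, c=M0/2=0, d=(M1−M0)/(6·3)=-293/34722, b=Δ0−h0·(2M0+M1)/6=-331/1286
seg 1: a=-3, c=M1/2=-293/3858, d=(M2−M1)/(6·3)=4037/34722, b=Δ1−h1·(2M1+M2)/6=-312/643
seg 2: a=-2, c=M2/2=624/643, d=(M3−M2)/(6·1)=-217/1286, b=Δ2−h2·(2M2+M3)/6=2827/1286
seg 3: a=1, c=M3/2=597/1286, d=(M4−M3)/(6·1)=-1411/1286, b=Δ3−h3·(2M3+M4)/6=2336/643
seg 4: a=4, c=M4/2=-1818/643, d=(M5−M4)/(6·2)=303/643, b=Δ4−h4·(2M4+M5)/6=1633/1286
t_q=17/2 → seg 4, τ=1/2; S=4+1633/1286·τ+-1818/643·τ²+303/643·τ³=20509/5144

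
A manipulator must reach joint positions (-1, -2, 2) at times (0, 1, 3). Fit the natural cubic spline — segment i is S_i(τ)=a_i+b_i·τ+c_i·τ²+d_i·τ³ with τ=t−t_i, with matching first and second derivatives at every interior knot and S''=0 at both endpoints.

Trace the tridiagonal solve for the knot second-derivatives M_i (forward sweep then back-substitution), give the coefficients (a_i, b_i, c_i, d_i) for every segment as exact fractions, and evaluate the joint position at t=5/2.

Δ: Δ0=-1, Δ1=2
row 1: diag=6, rhs=18; c'=1/3, d'=3
back: M1=3
M: M0=0, M1=3, M2=0
seg 0: a=-1, c=M0/2=0, d=(M1−M0)/(6·1)=1/2, b=Δ0−h0·(2M0+M1)/6=-3/2
seg 1: a=-2, c=M1/2=3/2, d=(M2−M1)/(6·2)=-1/4, b=Δ1−h1·(2M1+M2)/6=0
t_q=5/2 → seg 1, τ=3/2; S=-2+0·τ+3/2·τ²+-1/4·τ³=17/32

  seg 0: a=-1 b=-3/2 c=0 d=1/2
  seg 1: a=-2 b=0 c=3/2 d=-1/4
S(5/2) = 17/32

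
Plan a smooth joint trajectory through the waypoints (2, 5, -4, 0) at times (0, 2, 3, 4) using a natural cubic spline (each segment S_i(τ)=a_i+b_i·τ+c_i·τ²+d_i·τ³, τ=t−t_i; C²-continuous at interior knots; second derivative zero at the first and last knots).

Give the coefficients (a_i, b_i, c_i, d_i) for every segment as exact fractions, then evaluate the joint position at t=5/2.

  seg 0: a=2 b=289/46 c=0 d=-55/46
  seg 1: a=5 b=-371/46 c=-165/23 d=287/46
  seg 2: a=-4 b=-85/23 c=531/46 d=-177/46
S(5/2) = -17/368

Δ: Δ0=3/2, Δ1=-9, Δ2=4
row 1: diag=6, rhs=-63; c'=1/6, d'=-21/2
row 2: denom=4−1·1/6=23/6; d'=(78−1·-21/2)/(23/6)=531/23
back: M2=531/23
back: M1=-21/2−1/6·531/23=-330/23
M: M0=0, M1=-330/23, M2=531/23, M3=0
seg 0: a=2, c=M0/2=0, d=(M1−M0)/(6·2)=-55/46, b=Δ0−h0·(2M0+M1)/6=289/46
seg 1: a=5, c=M1/2=-165/23, d=(M2−M1)/(6·1)=287/46, b=Δ1−h1·(2M1+M2)/6=-371/46
seg 2: a=-4, c=M2/2=531/46, d=(M3−M2)/(6·1)=-177/46, b=Δ2−h2·(2M2+M3)/6=-85/23
t_q=5/2 → seg 1, τ=1/2; S=5+-371/46·τ+-165/23·τ²+287/46·τ³=-17/368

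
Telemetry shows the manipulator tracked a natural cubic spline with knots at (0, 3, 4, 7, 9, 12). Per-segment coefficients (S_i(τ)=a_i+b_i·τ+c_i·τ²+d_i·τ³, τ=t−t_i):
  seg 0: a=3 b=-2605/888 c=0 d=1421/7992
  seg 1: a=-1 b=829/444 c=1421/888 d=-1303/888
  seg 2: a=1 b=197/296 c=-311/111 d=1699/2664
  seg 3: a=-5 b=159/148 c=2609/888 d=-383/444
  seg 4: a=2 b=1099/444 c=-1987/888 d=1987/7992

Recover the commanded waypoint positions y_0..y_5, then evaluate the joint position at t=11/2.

y_0=3 y_1=-1 y_2=1 y_3=-5 y_4=2 y_5=-4
S(11/2) = -5099/2368

y_0 = S_0(0) = a_0 = 3
y_1 = S_1(0) = a_1 = -1
y_2 = S_2(0) = a_2 = 1
y_3 = S_3(0) = a_3 = -5
y_4 = S_4(0) = a_4 = 2
y_5 = S_4(3) = -4
t_q=11/2 is in segment 2 (τ=3/2); S_2(τ)=-5099/2368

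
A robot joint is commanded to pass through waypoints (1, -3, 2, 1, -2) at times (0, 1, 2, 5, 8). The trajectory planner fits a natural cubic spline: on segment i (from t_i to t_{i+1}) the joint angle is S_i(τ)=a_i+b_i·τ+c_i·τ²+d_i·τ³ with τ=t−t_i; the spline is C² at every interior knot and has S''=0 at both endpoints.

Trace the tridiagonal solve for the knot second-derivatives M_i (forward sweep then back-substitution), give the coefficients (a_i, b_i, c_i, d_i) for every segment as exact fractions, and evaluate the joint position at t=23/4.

  seg 0: a=1 b=-2189/336 c=0 d=845/336
  seg 1: a=-3 b=173/168 c=845/112 d=-1201/336
  seg 2: a=2 b=259/48 c=-89/28 d=1279/3024
  seg 3: a=1 b=-379/168 c=211/336 d=-211/3024
S(23/4) = -377/1024

Δ: Δ0=-4, Δ1=5, Δ2=-1/3, Δ3=-1
row 1: diag=4, rhs=54; c'=1/4, d'=27/2
row 2: denom=8−1·1/4=31/4; d'=(-32−1·27/2)/(31/4)=-182/31
row 3: denom=12−3·12/31=336/31; d'=(-4−3·-182/31)/(336/31)=211/168
back: M3=211/168
back: M2=-182/31−12/31·211/168=-89/14
back: M1=27/2−1/4·-89/14=845/56
M: M0=0, M1=845/56, M2=-89/14, M3=211/168, M4=0
seg 0: a=1, c=M0/2=0, d=(M1−M0)/(6·1)=845/336, b=Δ0−h0·(2M0+M1)/6=-2189/336
seg 1: a=-3, c=M1/2=845/112, d=(M2−M1)/(6·1)=-1201/336, b=Δ1−h1·(2M1+M2)/6=173/168
seg 2: a=2, c=M2/2=-89/28, d=(M3−M2)/(6·3)=1279/3024, b=Δ2−h2·(2M2+M3)/6=259/48
seg 3: a=1, c=M3/2=211/336, d=(M4−M3)/(6·3)=-211/3024, b=Δ3−h3·(2M3+M4)/6=-379/168
t_q=23/4 → seg 3, τ=3/4; S=1+-379/168·τ+211/336·τ²+-211/3024·τ³=-377/1024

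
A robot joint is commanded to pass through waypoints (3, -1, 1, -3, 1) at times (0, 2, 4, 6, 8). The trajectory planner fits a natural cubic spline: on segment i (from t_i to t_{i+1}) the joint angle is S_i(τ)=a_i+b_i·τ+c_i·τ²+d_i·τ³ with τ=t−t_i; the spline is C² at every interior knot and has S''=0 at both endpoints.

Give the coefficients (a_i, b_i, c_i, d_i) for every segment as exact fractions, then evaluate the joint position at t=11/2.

  seg 0: a=3 b=-173/56 c=0 d=61/224
  seg 1: a=-1 b=5/28 c=183/112 d=-137/224
  seg 2: a=1 b=-5/8 c=-57/28 d=151/224
  seg 3: a=-3 b=-19/28 c=225/112 d=-75/224
S(11/2) = -4019/1792

Δ: Δ0=-2, Δ1=1, Δ2=-2, Δ3=2
row 1: diag=8, rhs=18; c'=1/4, d'=9/4
row 2: denom=8−2·1/4=15/2; d'=(-18−2·9/4)/(15/2)=-3
row 3: denom=8−2·4/15=112/15; d'=(24−2·-3)/(112/15)=225/56
back: M3=225/56
back: M2=-3−4/15·225/56=-57/14
back: M1=9/4−1/4·-57/14=183/56
M: M0=0, M1=183/56, M2=-57/14, M3=225/56, M4=0
seg 0: a=3, c=M0/2=0, d=(M1−M0)/(6·2)=61/224, b=Δ0−h0·(2M0+M1)/6=-173/56
seg 1: a=-1, c=M1/2=183/112, d=(M2−M1)/(6·2)=-137/224, b=Δ1−h1·(2M1+M2)/6=5/28
seg 2: a=1, c=M2/2=-57/28, d=(M3−M2)/(6·2)=151/224, b=Δ2−h2·(2M2+M3)/6=-5/8
seg 3: a=-3, c=M3/2=225/112, d=(M4−M3)/(6·2)=-75/224, b=Δ3−h3·(2M3+M4)/6=-19/28
t_q=11/2 → seg 2, τ=3/2; S=1+-5/8·τ+-57/28·τ²+151/224·τ³=-4019/1792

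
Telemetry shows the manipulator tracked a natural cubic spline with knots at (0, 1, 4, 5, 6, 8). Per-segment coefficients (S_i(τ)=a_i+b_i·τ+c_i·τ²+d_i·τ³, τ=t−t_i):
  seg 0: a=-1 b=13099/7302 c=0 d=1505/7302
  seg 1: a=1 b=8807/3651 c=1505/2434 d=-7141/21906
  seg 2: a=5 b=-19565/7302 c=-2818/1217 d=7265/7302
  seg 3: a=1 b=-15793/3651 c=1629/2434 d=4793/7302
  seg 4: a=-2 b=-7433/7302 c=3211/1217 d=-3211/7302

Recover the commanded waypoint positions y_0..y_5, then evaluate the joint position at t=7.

y_0 = S_0(0) = a_0 = -1
y_1 = S_1(0) = a_1 = 1
y_2 = S_2(0) = a_2 = 5
y_3 = S_3(0) = a_3 = 1
y_4 = S_4(0) = a_4 = -2
y_5 = S_4(2) = 3
t_q=7 is in segment 4 (τ=1); S_4(τ)=-997/1217

y_0=-1 y_1=1 y_2=5 y_3=1 y_4=-2 y_5=3
S(7) = -997/1217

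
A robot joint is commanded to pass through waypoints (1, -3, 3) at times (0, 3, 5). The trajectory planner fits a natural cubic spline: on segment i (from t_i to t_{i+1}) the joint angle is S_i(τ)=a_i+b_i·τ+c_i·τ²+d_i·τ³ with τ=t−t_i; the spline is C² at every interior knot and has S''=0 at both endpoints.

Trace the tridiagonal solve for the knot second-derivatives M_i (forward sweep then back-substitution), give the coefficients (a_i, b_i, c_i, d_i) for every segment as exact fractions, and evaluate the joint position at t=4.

Δ: Δ0=-4/3, Δ1=3
row 1: diag=10, rhs=26; c'=1/5, d'=13/5
back: M1=13/5
M: M0=0, M1=13/5, M2=0
seg 0: a=1, c=M0/2=0, d=(M1−M0)/(6·3)=13/90, b=Δ0−h0·(2M0+M1)/6=-79/30
seg 1: a=-3, c=M1/2=13/10, d=(M2−M1)/(6·2)=-13/60, b=Δ1−h1·(2M1+M2)/6=19/15
t_q=4 → seg 1, τ=1; S=-3+19/15·τ+13/10·τ²+-13/60·τ³=-13/20

  seg 0: a=1 b=-79/30 c=0 d=13/90
  seg 1: a=-3 b=19/15 c=13/10 d=-13/60
S(4) = -13/20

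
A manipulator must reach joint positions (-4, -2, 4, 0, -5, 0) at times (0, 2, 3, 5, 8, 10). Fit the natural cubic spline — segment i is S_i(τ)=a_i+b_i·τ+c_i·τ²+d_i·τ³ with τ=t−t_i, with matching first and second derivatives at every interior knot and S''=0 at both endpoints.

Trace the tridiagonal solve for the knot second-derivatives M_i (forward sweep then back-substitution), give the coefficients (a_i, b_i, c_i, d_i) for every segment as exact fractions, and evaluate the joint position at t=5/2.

  seg 0: a=-4 b=-10603/8835 c=0 d=9719/17670
  seg 1: a=-2 b=47711/8835 c=9719/2945 d=-23858/8835
  seg 2: a=4 b=34451/8835 c=-14139/2945 d=32713/35340
  seg 3: a=0 b=-37078/8835 c=887/1178 d=1597/53010
  seg 4: a=-5 b=20047/17670 c=3016/2945 d=-1508/8835
S(5/2) = 1399/1178

Δ: Δ0=1, Δ1=6, Δ2=-2, Δ3=-5/3, Δ4=5/2
row 1: diag=6, rhs=30; c'=1/6, d'=5
row 2: denom=6−1·1/6=35/6; d'=(-48−1·5)/(35/6)=-318/35
row 3: denom=10−2·12/35=326/35; d'=(2−2·-318/35)/(326/35)=353/163
row 4: denom=10−3·105/326=2945/326; d'=(25−3·353/163)/(2945/326)=6032/2945
back: M4=6032/2945
back: M3=353/163−105/326·6032/2945=887/589
back: M2=-318/35−12/35·887/589=-28278/2945
back: M1=5−1/6·-28278/2945=19438/2945
M: M0=0, M1=19438/2945, M2=-28278/2945, M3=887/589, M4=6032/2945, M5=0
seg 0: a=-4, c=M0/2=0, d=(M1−M0)/(6·2)=9719/17670, b=Δ0−h0·(2M0+M1)/6=-10603/8835
seg 1: a=-2, c=M1/2=9719/2945, d=(M2−M1)/(6·1)=-23858/8835, b=Δ1−h1·(2M1+M2)/6=47711/8835
seg 2: a=4, c=M2/2=-14139/2945, d=(M3−M2)/(6·2)=32713/35340, b=Δ2−h2·(2M2+M3)/6=34451/8835
seg 3: a=0, c=M3/2=887/1178, d=(M4−M3)/(6·3)=1597/53010, b=Δ3−h3·(2M3+M4)/6=-37078/8835
seg 4: a=-5, c=M4/2=3016/2945, d=(M5−M4)/(6·2)=-1508/8835, b=Δ4−h4·(2M4+M5)/6=20047/17670
t_q=5/2 → seg 1, τ=1/2; S=-2+47711/8835·τ+9719/2945·τ²+-23858/8835·τ³=1399/1178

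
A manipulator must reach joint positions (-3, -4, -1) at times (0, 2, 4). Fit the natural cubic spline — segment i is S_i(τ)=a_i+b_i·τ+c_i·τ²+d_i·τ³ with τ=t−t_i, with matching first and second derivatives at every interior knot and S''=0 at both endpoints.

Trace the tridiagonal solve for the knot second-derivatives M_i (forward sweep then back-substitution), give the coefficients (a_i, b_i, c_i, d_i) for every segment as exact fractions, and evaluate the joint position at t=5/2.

  seg 0: a=-3 b=-1 c=0 d=1/8
  seg 1: a=-4 b=1/2 c=3/4 d=-1/8
S(5/2) = -229/64

Δ: Δ0=-1/2, Δ1=3/2
row 1: diag=8, rhs=12; c'=1/4, d'=3/2
back: M1=3/2
M: M0=0, M1=3/2, M2=0
seg 0: a=-3, c=M0/2=0, d=(M1−M0)/(6·2)=1/8, b=Δ0−h0·(2M0+M1)/6=-1
seg 1: a=-4, c=M1/2=3/4, d=(M2−M1)/(6·2)=-1/8, b=Δ1−h1·(2M1+M2)/6=1/2
t_q=5/2 → seg 1, τ=1/2; S=-4+1/2·τ+3/4·τ²+-1/8·τ³=-229/64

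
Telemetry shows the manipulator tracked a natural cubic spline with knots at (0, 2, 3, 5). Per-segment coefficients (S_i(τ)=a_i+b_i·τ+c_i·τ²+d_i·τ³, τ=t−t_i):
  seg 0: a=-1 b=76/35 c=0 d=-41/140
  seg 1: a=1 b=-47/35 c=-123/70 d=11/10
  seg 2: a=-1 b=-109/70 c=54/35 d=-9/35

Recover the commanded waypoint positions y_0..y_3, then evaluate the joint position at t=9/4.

y_0 = S_0(0) = a_0 = -1
y_1 = S_1(0) = a_1 = 1
y_2 = S_2(0) = a_2 = -1
y_3 = S_2(2) = 0
t_q=9/4 is in segment 1 (τ=1/4); S_1(τ)=2561/4480

y_0=-1 y_1=1 y_2=-1 y_3=0
S(9/4) = 2561/4480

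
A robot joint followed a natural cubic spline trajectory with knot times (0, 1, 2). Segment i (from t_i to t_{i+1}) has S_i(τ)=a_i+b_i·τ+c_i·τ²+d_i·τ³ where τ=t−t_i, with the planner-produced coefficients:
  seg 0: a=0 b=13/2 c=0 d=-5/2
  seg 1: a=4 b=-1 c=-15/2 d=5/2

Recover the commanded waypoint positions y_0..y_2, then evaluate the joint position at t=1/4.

y_0 = S_0(0) = a_0 = 0
y_1 = S_1(0) = a_1 = 4
y_2 = S_1(1) = -2
t_q=1/4 is in segment 0 (τ=1/4); S_0(τ)=203/128

y_0=0 y_1=4 y_2=-2
S(1/4) = 203/128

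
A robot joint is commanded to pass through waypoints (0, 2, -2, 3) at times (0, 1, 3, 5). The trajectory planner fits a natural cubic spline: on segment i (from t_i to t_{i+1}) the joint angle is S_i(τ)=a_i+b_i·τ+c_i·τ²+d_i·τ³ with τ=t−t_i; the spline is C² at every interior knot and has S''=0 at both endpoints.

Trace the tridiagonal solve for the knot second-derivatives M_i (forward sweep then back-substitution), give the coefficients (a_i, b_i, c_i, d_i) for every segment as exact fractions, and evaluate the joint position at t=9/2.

Δ: Δ0=2, Δ1=-2, Δ2=5/2
row 1: diag=6, rhs=-24; c'=1/3, d'=-4
row 2: denom=8−2·1/3=22/3; d'=(27−2·-4)/(22/3)=105/22
back: M2=105/22
back: M1=-4−1/3·105/22=-123/22
M: M0=0, M1=-123/22, M2=105/22, M3=0
seg 0: a=0, c=M0/2=0, d=(M1−M0)/(6·1)=-41/44, b=Δ0−h0·(2M0+M1)/6=129/44
seg 1: a=2, c=M1/2=-123/44, d=(M2−M1)/(6·2)=19/22, b=Δ1−h1·(2M1+M2)/6=3/22
seg 2: a=-2, c=M2/2=105/44, d=(M3−M2)/(6·2)=-35/88, b=Δ2−h2·(2M2+M3)/6=-15/22
t_q=9/2 → seg 2, τ=3/2; S=-2+-15/22·τ+105/44·τ²+-35/88·τ³=707/704

  seg 0: a=0 b=129/44 c=0 d=-41/44
  seg 1: a=2 b=3/22 c=-123/44 d=19/22
  seg 2: a=-2 b=-15/22 c=105/44 d=-35/88
S(9/2) = 707/704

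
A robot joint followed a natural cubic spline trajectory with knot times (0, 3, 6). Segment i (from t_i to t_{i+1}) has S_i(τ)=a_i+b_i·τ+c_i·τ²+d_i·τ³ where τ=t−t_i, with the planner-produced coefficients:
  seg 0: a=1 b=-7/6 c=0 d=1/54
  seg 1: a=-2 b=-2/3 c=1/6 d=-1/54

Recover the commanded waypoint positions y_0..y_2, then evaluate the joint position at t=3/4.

y_0=1 y_1=-2 y_2=-3
S(3/4) = 17/128

y_0 = S_0(0) = a_0 = 1
y_1 = S_1(0) = a_1 = -2
y_2 = S_1(3) = -3
t_q=3/4 is in segment 0 (τ=3/4); S_0(τ)=17/128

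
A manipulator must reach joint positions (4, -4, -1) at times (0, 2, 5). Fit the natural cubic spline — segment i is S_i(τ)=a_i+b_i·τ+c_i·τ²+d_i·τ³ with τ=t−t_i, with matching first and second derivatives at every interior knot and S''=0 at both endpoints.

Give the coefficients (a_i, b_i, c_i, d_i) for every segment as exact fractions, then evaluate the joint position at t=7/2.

Δ: Δ0=-4, Δ1=1
row 1: diag=10, rhs=30; c'=3/10, d'=3
back: M1=3
M: M0=0, M1=3, M2=0
seg 0: a=4, c=M0/2=0, d=(M1−M0)/(6·2)=1/4, b=Δ0−h0·(2M0+M1)/6=-5
seg 1: a=-4, c=M1/2=3/2, d=(M2−M1)/(6·3)=-1/6, b=Δ1−h1·(2M1+M2)/6=-2
t_q=7/2 → seg 1, τ=3/2; S=-4+-2·τ+3/2·τ²+-1/6·τ³=-67/16

  seg 0: a=4 b=-5 c=0 d=1/4
  seg 1: a=-4 b=-2 c=3/2 d=-1/6
S(7/2) = -67/16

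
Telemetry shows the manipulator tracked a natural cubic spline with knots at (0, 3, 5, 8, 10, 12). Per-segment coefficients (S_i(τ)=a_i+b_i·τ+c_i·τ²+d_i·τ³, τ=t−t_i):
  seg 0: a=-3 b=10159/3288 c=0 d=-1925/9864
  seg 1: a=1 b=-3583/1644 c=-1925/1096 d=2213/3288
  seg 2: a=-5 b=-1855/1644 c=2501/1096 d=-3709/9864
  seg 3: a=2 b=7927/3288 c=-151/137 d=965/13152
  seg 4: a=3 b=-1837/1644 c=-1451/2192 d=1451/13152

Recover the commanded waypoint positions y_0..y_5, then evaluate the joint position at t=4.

y_0 = S_0(0) = a_0 = -3
y_1 = S_1(0) = a_1 = 1
y_2 = S_2(0) = a_2 = -5
y_3 = S_3(0) = a_3 = 2
y_4 = S_4(0) = a_4 = 3
y_5 = S_4(2) = -1
t_q=4 is in segment 1 (τ=1); S_1(τ)=-310/137

y_0=-3 y_1=1 y_2=-5 y_3=2 y_4=3 y_5=-1
S(4) = -310/137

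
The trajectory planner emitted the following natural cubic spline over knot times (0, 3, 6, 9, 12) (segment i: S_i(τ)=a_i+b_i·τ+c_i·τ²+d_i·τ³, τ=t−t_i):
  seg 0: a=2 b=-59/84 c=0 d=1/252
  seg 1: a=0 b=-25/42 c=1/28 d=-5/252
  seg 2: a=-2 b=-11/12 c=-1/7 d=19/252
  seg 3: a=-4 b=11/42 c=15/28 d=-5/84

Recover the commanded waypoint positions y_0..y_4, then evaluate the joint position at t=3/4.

y_0 = S_0(0) = a_0 = 2
y_1 = S_1(0) = a_1 = 0
y_2 = S_2(0) = a_2 = -2
y_3 = S_3(0) = a_3 = -4
y_4 = S_3(3) = 0
t_q=3/4 is in segment 0 (τ=3/4); S_0(τ)=2643/1792

y_0=2 y_1=0 y_2=-2 y_3=-4 y_4=0
S(3/4) = 2643/1792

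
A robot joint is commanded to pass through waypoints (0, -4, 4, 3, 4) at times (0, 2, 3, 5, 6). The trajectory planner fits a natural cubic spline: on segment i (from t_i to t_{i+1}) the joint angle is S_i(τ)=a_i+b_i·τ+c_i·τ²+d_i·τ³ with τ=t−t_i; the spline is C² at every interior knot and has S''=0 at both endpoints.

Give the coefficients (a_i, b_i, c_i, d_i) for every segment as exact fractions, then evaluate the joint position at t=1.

  seg 0: a=0 b=-560/93 c=0 d=187/186
  seg 1: a=-4 b=562/93 c=187/31 d=-379/93
  seg 2: a=4 b=547/93 c=-192/31 d=1117/744
  seg 3: a=3 b=-163/186 c=349/124 d=-349/372
S(1) = -311/62

Δ: Δ0=-2, Δ1=8, Δ2=-1/2, Δ3=1
row 1: diag=6, rhs=60; c'=1/6, d'=10
row 2: denom=6−1·1/6=35/6; d'=(-51−1·10)/(35/6)=-366/35
row 3: denom=6−2·12/35=186/35; d'=(9−2·-366/35)/(186/35)=349/62
back: M3=349/62
back: M2=-366/35−12/35·349/62=-384/31
back: M1=10−1/6·-384/31=374/31
M: M0=0, M1=374/31, M2=-384/31, M3=349/62, M4=0
seg 0: a=0, c=M0/2=0, d=(M1−M0)/(6·2)=187/186, b=Δ0−h0·(2M0+M1)/6=-560/93
seg 1: a=-4, c=M1/2=187/31, d=(M2−M1)/(6·1)=-379/93, b=Δ1−h1·(2M1+M2)/6=562/93
seg 2: a=4, c=M2/2=-192/31, d=(M3−M2)/(6·2)=1117/744, b=Δ2−h2·(2M2+M3)/6=547/93
seg 3: a=3, c=M3/2=349/124, d=(M4−M3)/(6·1)=-349/372, b=Δ3−h3·(2M3+M4)/6=-163/186
t_q=1 → seg 0, τ=1; S=0+-560/93·τ+0·τ²+187/186·τ³=-311/62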